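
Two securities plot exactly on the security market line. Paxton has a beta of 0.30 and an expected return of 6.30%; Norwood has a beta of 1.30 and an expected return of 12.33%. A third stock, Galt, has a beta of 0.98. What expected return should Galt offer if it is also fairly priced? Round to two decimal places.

10.40%

MRP (SML slope) = (12.33% − 6.30%) / (1.30 − 0.30) = 6.03% / 1.00 = 6.0300%
R_f (intercept) = 6.30% − 0.30 × 6.0300% = 4.4910%
E(R_Galt) = R_f + β × MRP = 4.4910% + 0.98 × 6.0300% = 10.40%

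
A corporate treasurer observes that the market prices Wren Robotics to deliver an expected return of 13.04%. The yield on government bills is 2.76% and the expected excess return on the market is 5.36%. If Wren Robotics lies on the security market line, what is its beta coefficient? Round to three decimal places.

β = (E(R) − R_f) / MRP = (13.04% − 2.76%) / 5.36% = 10.28% / 5.36% = 1.918

1.918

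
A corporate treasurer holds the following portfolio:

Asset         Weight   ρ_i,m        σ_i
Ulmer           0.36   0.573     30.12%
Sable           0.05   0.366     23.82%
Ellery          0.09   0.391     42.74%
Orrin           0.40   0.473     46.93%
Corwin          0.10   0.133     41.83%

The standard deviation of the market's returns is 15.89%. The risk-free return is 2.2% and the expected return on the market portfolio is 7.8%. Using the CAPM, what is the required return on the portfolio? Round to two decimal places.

8.40%

β_Ulmer = 0.573 × 30.12% / 15.89% = 1.0861
β_Sable = 0.366 × 23.82% / 15.89% = 0.5487
β_Ellery = 0.391 × 42.74% / 15.89% = 1.0517
β_Orrin = 0.473 × 46.93% / 15.89% = 1.3970
β_Corwin = 0.133 × 41.83% / 15.89% = 0.3501
β_P = Σ w_i β_i = 0.36×1.0861 + 0.05×0.5487 + 0.09×1.0517 + 0.40×1.3970 + 0.10×0.3501 = 1.1069
MRP = 7.8% − 2.2% = 5.60%
E(R_P) = R_f + β_P × MRP = 2.2% + 1.1069 × 5.6% = 8.40%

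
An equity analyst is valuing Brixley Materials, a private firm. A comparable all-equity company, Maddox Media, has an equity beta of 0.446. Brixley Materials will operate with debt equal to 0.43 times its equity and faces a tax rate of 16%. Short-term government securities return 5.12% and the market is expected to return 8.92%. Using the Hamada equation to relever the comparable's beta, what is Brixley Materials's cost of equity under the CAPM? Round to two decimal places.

7.43%

β_L = β_U × [1 + (1 − t)(D/E)] = 0.446 × [1 + (1 − 0.16) × 0.43]
    = 0.446 × [1 + 0.84 × 0.43] = 0.446 × 1.3612 = 0.6071
MRP = 8.92% − 5.12% = 3.80%
E(R) = R_f + β_L × MRP = 5.12% + 0.6071 × 3.80% = 7.43%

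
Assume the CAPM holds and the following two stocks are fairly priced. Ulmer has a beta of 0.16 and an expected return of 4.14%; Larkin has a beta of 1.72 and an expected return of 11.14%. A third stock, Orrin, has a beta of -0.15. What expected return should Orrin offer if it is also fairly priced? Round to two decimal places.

2.75%

MRP (SML slope) = (11.14% − 4.14%) / (1.72 − 0.16) = 7.00% / 1.56 = 4.4872%
R_f (intercept) = 4.14% − 0.16 × 4.4872% = 3.4220%
E(R_Orrin) = R_f + β × MRP = 3.4220% + -0.15 × 4.4872% = 2.75%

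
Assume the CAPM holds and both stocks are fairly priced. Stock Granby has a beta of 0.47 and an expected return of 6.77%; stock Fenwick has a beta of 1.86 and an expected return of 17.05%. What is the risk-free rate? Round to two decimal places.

Both satisfy E(R) = R_f + β·MRP, so the slope of the SML is
MRP = (17.05% − 6.77%) / (1.86 − 0.47) = 10.28% / 1.39 = 7.3957%
R_f = E(R_Granby) − β_Granby·MRP = 6.77% − 0.47 × 7.3957% = 3.2940%

3.29%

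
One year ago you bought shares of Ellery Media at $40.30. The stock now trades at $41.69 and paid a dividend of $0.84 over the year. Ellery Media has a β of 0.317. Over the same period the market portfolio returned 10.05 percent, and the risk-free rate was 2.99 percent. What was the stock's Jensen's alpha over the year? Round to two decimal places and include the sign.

Realised HPR = (P1 + D1 − P0) / P0 = (41.69 + 0.84 − 40.30) / 40.30 = 2.23 / 40.30 = 5.5335%
MRP = 10.05% − 2.99% = 7.06%
CAPM required = R_f + β·MRP = 2.99% + 0.317 × 7.06% = 5.22802%
α = realised − required = 5.5335% − 5.22802% = +0.31%

+0.31%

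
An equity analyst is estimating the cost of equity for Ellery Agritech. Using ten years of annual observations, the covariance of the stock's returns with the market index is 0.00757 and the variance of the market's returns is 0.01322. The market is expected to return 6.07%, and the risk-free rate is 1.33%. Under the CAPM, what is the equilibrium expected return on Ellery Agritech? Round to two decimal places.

β = Cov(R_i, R_m) / Var(R_m) = 0.00757 / 0.01322 = 0.5726
MRP = 6.07% − 1.33% = 4.74%
E(R) = R_f + β × MRP = 1.33% + 0.5726 × 4.74% = 4.04%

4.04%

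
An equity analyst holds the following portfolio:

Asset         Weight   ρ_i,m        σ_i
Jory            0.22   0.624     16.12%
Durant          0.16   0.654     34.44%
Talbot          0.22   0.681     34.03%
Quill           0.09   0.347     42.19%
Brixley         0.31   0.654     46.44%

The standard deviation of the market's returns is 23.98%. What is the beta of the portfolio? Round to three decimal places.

0.903

β_Jory = 0.624 × 16.12% / 23.98% = 0.4195
β_Durant = 0.654 × 34.44% / 23.98% = 0.9393
β_Talbot = 0.681 × 34.03% / 23.98% = 0.9664
β_Quill = 0.347 × 42.19% / 23.98% = 0.6105
β_Brixley = 0.654 × 46.44% / 23.98% = 1.2665
β_P = Σ w_i β_i = 0.22×0.4195 + 0.16×0.9393 + 0.22×0.9664 + 0.09×0.6105 + 0.31×1.2665 = 0.9027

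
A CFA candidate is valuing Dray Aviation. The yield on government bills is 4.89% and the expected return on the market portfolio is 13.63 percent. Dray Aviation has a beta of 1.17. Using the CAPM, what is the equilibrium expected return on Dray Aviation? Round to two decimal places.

Market risk premium = E(R_m) − R_f = 13.63% − 4.89% = 8.74%
E(R) = R_f + β × MRP = 4.89% + 1.17 × 8.74% = 15.12%

15.12%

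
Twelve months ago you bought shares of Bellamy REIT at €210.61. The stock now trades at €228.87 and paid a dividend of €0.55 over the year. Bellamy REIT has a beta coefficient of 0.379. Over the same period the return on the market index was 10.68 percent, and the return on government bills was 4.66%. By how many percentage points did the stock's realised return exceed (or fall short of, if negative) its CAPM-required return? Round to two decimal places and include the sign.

Realised HPR = (P1 + D1 − P0) / P0 = (228.87 + 0.55 − 210.61) / 210.61 = 18.81 / 210.61 = 8.9312%
MRP = 10.68% − 4.66% = 6.02%
CAPM required = R_f + β·MRP = 4.66% + 0.379 × 6.02% = 6.94158%
α = realised − required = 8.9312% − 6.94158% = +1.99%

+1.99%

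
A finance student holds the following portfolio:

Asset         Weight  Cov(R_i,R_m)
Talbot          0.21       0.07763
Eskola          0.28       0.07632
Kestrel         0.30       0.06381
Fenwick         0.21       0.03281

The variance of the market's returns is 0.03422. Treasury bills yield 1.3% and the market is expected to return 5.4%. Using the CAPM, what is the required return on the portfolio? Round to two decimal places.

β_Talbot = 0.07763 / 0.03422 = 2.2686
β_Eskola = 0.07632 / 0.03422 = 2.2303
β_Kestrel = 0.06381 / 0.03422 = 1.8647
β_Fenwick = 0.03281 / 0.03422 = 0.9588
β_P = Σ w_i β_i = 0.21×2.2686 + 0.28×2.2303 + 0.30×1.8647 + 0.21×0.9588 = 1.8616
MRP = 5.4% − 1.3% = 4.10%
E(R_P) = R_f + β_P × MRP = 1.3% + 1.8616 × 4.1% = 8.93%

8.93%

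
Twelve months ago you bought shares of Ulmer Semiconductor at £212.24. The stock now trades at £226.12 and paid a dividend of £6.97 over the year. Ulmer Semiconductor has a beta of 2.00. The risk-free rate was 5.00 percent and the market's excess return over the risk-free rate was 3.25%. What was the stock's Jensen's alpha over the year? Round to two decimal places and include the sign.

-1.68%

Realised HPR = (P1 + D1 − P0) / P0 = (226.12 + 6.97 − 212.24) / 212.24 = 20.85 / 212.24 = 9.8238%
CAPM required = R_f + β·MRP = 5.00% + 2.00 × 3.25% = 11.5000%
α = realised − required = 9.8238% − 11.5000% = -1.68%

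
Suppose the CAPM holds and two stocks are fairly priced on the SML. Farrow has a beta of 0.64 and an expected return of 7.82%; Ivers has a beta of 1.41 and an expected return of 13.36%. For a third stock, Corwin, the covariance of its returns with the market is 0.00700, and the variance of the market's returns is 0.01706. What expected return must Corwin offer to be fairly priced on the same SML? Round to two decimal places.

MRP = (13.36% − 7.82%) / (1.41 − 0.64) = 7.1948%
R_f = 7.82% − 0.64 × 7.1948% = 3.2153%
β_Corwin = Cov / Var(R_m) = 0.00700 / 0.01706 = 0.4103
E(R_Corwin) = R_f + β × MRP = 3.2153% + 0.4103 × 7.1948% = 6.17%

6.17%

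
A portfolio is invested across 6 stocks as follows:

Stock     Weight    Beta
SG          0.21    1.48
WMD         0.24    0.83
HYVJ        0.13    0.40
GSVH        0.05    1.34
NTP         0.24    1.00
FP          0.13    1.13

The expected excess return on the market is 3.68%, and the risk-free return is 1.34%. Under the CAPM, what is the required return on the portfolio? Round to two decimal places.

5.08%

β_P = Σ w_i β_i = 0.21×1.48 + 0.24×0.83 + 0.13×0.40 + 0.05×1.34 + 0.24×1.00 + 0.13×1.13 = 1.0159
E(R_P) = R_f + β_P × MRP = 1.34% + 1.0159 × 3.68% = 5.08%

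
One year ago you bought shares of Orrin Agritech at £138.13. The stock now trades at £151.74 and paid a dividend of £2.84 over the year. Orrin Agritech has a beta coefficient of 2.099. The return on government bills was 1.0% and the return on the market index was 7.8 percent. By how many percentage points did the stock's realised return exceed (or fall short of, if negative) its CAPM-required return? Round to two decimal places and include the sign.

-3.36%

Realised HPR = (P1 + D1 − P0) / P0 = (151.74 + 2.84 − 138.13) / 138.13 = 16.45 / 138.13 = 11.9091%
MRP = 7.8% − 1.0% = 6.80%
CAPM required = R_f + β·MRP = 1.0% + 2.099 × 6.8% = 15.2732%
α = realised − required = 11.9091% − 15.2732% = -3.36%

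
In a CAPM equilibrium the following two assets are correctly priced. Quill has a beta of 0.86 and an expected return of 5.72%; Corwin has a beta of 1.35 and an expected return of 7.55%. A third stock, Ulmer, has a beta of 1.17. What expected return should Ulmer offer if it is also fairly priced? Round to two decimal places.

6.88%

MRP (SML slope) = (7.55% − 5.72%) / (1.35 − 0.86) = 1.83% / 0.49 = 3.7347%
R_f (intercept) = 5.72% − 0.86 × 3.7347% = 2.5082%
E(R_Ulmer) = R_f + β × MRP = 2.5082% + 1.17 × 3.7347% = 6.88%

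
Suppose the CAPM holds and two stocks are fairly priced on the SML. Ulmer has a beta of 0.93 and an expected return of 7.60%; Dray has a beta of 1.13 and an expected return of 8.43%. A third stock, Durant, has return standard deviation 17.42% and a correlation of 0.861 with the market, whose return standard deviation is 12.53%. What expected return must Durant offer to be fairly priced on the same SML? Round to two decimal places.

MRP = (8.43% − 7.60%) / (1.13 − 0.93) = 4.1500%
R_f = 7.60% − 0.93 × 4.1500% = 3.7405%
β_Durant = ρ·σ_i/σ_m = 0.861 × 17.42 / 12.53 = 1.1970
E(R_Durant) = R_f + β × MRP = 3.7405% + 1.1970 × 4.1500% = 8.71%

8.71%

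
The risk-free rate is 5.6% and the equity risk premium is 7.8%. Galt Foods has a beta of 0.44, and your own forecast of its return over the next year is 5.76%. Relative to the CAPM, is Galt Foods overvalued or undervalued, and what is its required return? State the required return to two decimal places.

Required return = R_f + β·MRP = 5.6% + 0.44 × 7.8% = 9.03%
Forecast 5.76% < required 9.03% → the stock plots below the SML → overvalued.

Overvalued; required return 9.03%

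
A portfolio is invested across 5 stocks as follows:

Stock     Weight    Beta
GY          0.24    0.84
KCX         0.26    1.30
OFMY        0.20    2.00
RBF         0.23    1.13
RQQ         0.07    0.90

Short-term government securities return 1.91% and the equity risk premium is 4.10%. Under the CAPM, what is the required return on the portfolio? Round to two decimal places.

7.09%

β_P = Σ w_i β_i = 0.24×0.84 + 0.26×1.30 + 0.20×2.00 + 0.23×1.13 + 0.07×0.90 = 1.2625
E(R_P) = R_f + β_P × MRP = 1.91% + 1.2625 × 4.10% = 7.09%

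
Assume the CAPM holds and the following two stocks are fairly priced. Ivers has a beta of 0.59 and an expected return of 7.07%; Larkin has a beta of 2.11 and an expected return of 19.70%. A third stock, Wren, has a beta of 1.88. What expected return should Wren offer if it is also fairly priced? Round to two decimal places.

17.79%

MRP (SML slope) = (19.70% − 7.07%) / (2.11 − 0.59) = 12.63% / 1.52 = 8.3092%
R_f (intercept) = 7.07% − 0.59 × 8.3092% = 2.1676%
E(R_Wren) = R_f + β × MRP = 2.1676% + 1.88 × 8.3092% = 17.79%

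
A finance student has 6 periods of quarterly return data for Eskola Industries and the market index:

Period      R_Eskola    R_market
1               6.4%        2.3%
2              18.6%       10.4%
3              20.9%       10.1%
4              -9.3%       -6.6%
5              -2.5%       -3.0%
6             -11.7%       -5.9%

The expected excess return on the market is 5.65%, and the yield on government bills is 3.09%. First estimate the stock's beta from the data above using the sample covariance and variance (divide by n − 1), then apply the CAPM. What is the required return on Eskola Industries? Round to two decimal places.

Mean R_i = (6.4 + 18.6 + 20.9 − 9.3 − 2.5 − 11.7) / 6 = 3.7333%
Mean R_m = (2.3 + 10.4 + 10.1 − 6.6 − 3.0 − 5.9) / 6 = 1.2167%
Σ(R_i − R̄_i)(R_m − R̄_m) = 529.9067  ⇒  Cov = 529.9067 / 5 = 105.9813
Σ(R_m − R̄_m)² = 293.9483  ⇒  Var(R_m) = 293.9483 / 5 = 58.7897
β = Cov / Var(R_m) = 105.9813 / 58.7897 = 1.8027
E(R) = R_f + β × MRP = 3.09% + 1.8027 × 5.65% = 13.28%

13.28%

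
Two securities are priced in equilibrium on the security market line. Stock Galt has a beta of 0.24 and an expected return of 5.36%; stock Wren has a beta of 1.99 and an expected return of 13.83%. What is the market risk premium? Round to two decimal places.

4.84%

Both satisfy E(R) = R_f + β·MRP, so the slope of the SML is
MRP = (13.83% − 5.36%) / (1.99 − 0.24) = 8.47% / 1.75 = 4.8400%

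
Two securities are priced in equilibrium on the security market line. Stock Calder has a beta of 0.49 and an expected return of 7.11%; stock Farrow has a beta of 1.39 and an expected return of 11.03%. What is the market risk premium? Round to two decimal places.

4.36%

Both satisfy E(R) = R_f + β·MRP, so the slope of the SML is
MRP = (11.03% − 7.11%) / (1.39 − 0.49) = 3.92% / 0.90 = 4.3556%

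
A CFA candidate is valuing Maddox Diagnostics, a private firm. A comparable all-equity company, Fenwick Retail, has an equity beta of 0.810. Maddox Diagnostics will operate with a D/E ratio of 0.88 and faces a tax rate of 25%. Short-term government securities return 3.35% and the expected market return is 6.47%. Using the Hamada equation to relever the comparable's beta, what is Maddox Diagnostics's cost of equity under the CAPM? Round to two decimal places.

7.55%

β_L = β_U × [1 + (1 − t)(D/E)] = 0.810 × [1 + (1 − 0.25) × 0.88]
    = 0.810 × [1 + 0.75 × 0.88] = 0.810 × 1.6600 = 1.3446
MRP = 6.47% − 3.35% = 3.12%
E(R) = R_f + β_L × MRP = 3.35% + 1.3446 × 3.12% = 7.55%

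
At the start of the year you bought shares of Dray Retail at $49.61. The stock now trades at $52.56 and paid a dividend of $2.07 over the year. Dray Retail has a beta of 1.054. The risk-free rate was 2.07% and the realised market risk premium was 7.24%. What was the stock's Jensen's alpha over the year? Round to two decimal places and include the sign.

Realised HPR = (P1 + D1 − P0) / P0 = (52.56 + 2.07 − 49.61) / 49.61 = 5.02 / 49.61 = 10.1189%
CAPM required = R_f + β·MRP = 2.07% + 1.054 × 7.24% = 9.70096%
α = realised − required = 10.1189% − 9.70096% = +0.42%

+0.42%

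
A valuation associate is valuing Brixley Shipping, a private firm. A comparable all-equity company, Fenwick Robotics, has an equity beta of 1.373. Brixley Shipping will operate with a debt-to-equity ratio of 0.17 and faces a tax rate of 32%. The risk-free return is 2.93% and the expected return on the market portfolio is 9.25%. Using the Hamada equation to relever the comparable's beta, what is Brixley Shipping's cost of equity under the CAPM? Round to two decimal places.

β_L = β_U × [1 + (1 − t)(D/E)] = 1.373 × [1 + (1 − 0.32) × 0.17]
    = 1.373 × [1 + 0.68 × 0.17] = 1.373 × 1.1156 = 1.5317
MRP = 9.25% − 2.93% = 6.32%
E(R) = R_f + β_L × MRP = 2.93% + 1.5317 × 6.32% = 12.61%

12.61%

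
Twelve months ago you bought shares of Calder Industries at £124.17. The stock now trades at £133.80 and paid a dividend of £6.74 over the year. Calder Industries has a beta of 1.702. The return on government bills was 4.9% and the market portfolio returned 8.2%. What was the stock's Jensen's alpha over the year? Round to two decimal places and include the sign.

+2.67%

Realised HPR = (P1 + D1 − P0) / P0 = (133.80 + 6.74 − 124.17) / 124.17 = 16.37 / 124.17 = 13.1835%
MRP = 8.2% − 4.9% = 3.30%
CAPM required = R_f + β·MRP = 4.9% + 1.702 × 3.3% = 10.5166%
α = realised − required = 13.1835% − 10.5166% = +2.67%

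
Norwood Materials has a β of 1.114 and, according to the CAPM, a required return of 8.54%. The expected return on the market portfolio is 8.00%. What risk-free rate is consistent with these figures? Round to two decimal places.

E(R) = R_f + β(E(R_m) − R_f) = R_f(1 − β) + β·E(R_m)
8.54% = R_f × (1 − 1.114) + 1.114 × 8.00%
8.54% = R_f × -0.114 + 8.91200%
R_f = (8.54% − 8.91200%) / -0.114 = 3.26%

3.26%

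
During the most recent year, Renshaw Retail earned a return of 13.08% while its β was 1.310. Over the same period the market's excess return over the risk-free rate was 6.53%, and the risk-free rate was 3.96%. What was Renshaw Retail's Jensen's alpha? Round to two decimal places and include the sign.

CAPM benchmark = R_f + β(R_m − R_f) = 3.96% + 1.310 × 6.53% = 12.51430%
α = actual − benchmark = 13.08% − 12.51430% = +0.57%

+0.57%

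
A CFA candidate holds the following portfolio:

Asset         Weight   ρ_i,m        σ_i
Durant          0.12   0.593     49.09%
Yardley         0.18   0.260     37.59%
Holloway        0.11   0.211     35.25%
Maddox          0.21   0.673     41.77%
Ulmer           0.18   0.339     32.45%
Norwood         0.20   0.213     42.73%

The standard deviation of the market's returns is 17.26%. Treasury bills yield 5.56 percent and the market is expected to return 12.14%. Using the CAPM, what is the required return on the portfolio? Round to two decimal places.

11.57%

β_Durant = 0.593 × 49.09% / 17.26% = 1.6866
β_Yardley = 0.260 × 37.59% / 17.26% = 0.5662
β_Holloway = 0.211 × 35.25% / 17.26% = 0.4309
β_Maddox = 0.673 × 41.77% / 17.26% = 1.6287
β_Ulmer = 0.339 × 32.45% / 17.26% = 0.6373
β_Norwood = 0.213 × 42.73% / 17.26% = 0.5273
β_P = Σ w_i β_i = 0.12×1.6866 + 0.18×0.5662 + 0.11×0.4309 + 0.21×1.6287 + 0.18×0.6373 + 0.20×0.5273 = 0.9139
MRP = 12.14% − 5.56% = 6.58%
E(R_P) = R_f + β_P × MRP = 5.56% + 0.9139 × 6.58% = 11.57%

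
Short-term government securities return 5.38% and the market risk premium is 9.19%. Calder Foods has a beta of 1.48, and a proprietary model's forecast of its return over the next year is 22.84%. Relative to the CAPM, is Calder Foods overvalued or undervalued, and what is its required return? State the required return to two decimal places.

Undervalued; required return 18.98%

Required return = R_f + β·MRP = 5.38% + 1.48 × 9.19% = 18.98%
Forecast 22.84% > required 18.98% → the stock plots above the SML → undervalued.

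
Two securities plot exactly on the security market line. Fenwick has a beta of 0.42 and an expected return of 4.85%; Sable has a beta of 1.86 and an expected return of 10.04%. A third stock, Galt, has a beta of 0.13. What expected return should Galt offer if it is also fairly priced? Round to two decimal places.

3.80%

MRP (SML slope) = (10.04% − 4.85%) / (1.86 − 0.42) = 5.19% / 1.44 = 3.6042%
R_f (intercept) = 4.85% − 0.42 × 3.6042% = 3.3362%
E(R_Galt) = R_f + β × MRP = 3.3362% + 0.13 × 3.6042% = 3.80%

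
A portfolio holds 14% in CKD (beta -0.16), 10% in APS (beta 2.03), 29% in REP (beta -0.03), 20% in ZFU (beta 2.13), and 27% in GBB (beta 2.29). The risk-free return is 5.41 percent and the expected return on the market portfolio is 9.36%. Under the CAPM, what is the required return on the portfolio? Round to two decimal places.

β_P = Σ w_i β_i = 0.14×-0.16 + 0.10×2.03 + 0.29×-0.03 + 0.20×2.13 + 0.27×2.29 = 1.2162
MRP = 9.36% − 5.41% = 3.95%
E(R_P) = R_f + β_P × MRP = 5.41% + 1.2162 × 3.95% = 10.21%

10.21%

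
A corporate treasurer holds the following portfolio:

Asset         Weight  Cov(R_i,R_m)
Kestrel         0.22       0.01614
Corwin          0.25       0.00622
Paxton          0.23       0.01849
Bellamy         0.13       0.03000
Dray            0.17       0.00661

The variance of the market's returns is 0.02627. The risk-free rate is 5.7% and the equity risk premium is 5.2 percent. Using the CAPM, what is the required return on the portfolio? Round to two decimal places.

8.55%

β_Kestrel = 0.01614 / 0.02627 = 0.6144
β_Corwin = 0.00622 / 0.02627 = 0.2368
β_Paxton = 0.01849 / 0.02627 = 0.7038
β_Bellamy = 0.03000 / 0.02627 = 1.1420
β_Dray = 0.00661 / 0.02627 = 0.2516
β_P = Σ w_i β_i = 0.22×0.6144 + 0.25×0.2368 + 0.23×0.7038 + 0.13×1.1420 + 0.17×0.2516 = 0.5475
E(R_P) = R_f + β_P × MRP = 5.7% + 0.5475 × 5.2% = 8.55%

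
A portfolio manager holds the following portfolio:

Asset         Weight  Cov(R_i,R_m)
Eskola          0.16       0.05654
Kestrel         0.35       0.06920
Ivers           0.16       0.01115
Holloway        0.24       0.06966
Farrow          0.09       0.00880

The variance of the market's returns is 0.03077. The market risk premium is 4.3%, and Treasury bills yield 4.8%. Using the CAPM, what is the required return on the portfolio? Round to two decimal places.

β_Eskola = 0.05654 / 0.03077 = 1.8375
β_Kestrel = 0.06920 / 0.03077 = 2.2489
β_Ivers = 0.01115 / 0.03077 = 0.3624
β_Holloway = 0.06966 / 0.03077 = 2.2639
β_Farrow = 0.00880 / 0.03077 = 0.2860
β_P = Σ w_i β_i = 0.16×1.8375 + 0.35×2.2489 + 0.16×0.3624 + 0.24×2.2639 + 0.09×0.2860 = 1.7082
E(R_P) = R_f + β_P × MRP = 4.8% + 1.7082 × 4.3% = 12.15%

12.15%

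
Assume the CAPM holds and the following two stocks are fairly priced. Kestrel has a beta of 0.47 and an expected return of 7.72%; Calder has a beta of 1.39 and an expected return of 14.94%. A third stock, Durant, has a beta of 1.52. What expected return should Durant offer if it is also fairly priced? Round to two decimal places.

MRP (SML slope) = (14.94% − 7.72%) / (1.39 − 0.47) = 7.22% / 0.92 = 7.8478%
R_f (intercept) = 7.72% − 0.47 × 7.8478% = 4.0315%
E(R_Durant) = R_f + β × MRP = 4.0315% + 1.52 × 7.8478% = 15.96%

15.96%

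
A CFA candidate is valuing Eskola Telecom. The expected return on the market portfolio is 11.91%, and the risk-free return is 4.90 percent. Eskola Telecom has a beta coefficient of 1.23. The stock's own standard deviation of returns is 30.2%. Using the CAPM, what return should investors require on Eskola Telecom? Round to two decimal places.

13.52%

Market risk premium = E(R_m) − R_f = 11.91% − 4.90% = 7.01%
E(R) = R_f + β × MRP = 4.90% + 1.23 × 7.01% = 13.52%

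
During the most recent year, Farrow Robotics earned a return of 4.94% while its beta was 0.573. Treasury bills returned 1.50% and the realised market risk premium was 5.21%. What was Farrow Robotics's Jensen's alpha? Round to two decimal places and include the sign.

+0.45%

CAPM benchmark = R_f + β(R_m − R_f) = 1.50% + 0.573 × 5.21% = 4.48533%
α = actual − benchmark = 4.94% − 4.48533% = +0.45%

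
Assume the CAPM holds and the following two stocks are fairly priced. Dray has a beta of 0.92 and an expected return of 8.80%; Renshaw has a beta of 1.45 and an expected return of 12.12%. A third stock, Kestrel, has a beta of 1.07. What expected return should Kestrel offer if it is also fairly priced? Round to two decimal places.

9.74%

MRP (SML slope) = (12.12% − 8.80%) / (1.45 − 0.92) = 3.32% / 0.53 = 6.2642%
R_f (intercept) = 8.80% − 0.92 × 6.2642% = 3.0369%
E(R_Kestrel) = R_f + β × MRP = 3.0369% + 1.07 × 6.2642% = 9.74%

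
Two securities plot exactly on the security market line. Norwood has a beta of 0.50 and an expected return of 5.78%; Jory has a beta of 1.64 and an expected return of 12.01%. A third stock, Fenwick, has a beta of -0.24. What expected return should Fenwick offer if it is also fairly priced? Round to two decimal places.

MRP (SML slope) = (12.01% − 5.78%) / (1.64 − 0.50) = 6.23% / 1.14 = 5.4649%
R_f (intercept) = 5.78% − 0.50 × 5.4649% = 3.0476%
E(R_Fenwick) = R_f + β × MRP = 3.0476% + -0.24 × 5.4649% = 1.74%

1.74%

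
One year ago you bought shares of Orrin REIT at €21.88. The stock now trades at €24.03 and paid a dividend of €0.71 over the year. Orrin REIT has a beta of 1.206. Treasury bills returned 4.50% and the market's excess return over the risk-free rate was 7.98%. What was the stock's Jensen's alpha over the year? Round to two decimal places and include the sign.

Realised HPR = (P1 + D1 − P0) / P0 = (24.03 + 0.71 − 21.88) / 21.88 = 2.86 / 21.88 = 13.0713%
CAPM required = R_f + β·MRP = 4.50% + 1.206 × 7.98% = 14.12388%
α = realised − required = 13.0713% − 14.12388% = -1.05%

-1.05%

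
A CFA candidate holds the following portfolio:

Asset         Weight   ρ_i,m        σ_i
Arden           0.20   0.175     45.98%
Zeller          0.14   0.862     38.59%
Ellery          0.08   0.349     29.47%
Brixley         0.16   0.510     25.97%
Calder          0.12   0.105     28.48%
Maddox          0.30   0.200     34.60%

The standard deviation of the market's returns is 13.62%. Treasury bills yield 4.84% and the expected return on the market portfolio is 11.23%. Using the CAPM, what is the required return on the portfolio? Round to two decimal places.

β_Arden = 0.175 × 45.98% / 13.62% = 0.5908
β_Zeller = 0.862 × 38.59% / 13.62% = 2.4423
β_Ellery = 0.349 × 29.47% / 13.62% = 0.7551
β_Brixley = 0.510 × 25.97% / 13.62% = 0.9724
β_Calder = 0.105 × 28.48% / 13.62% = 0.2196
β_Maddox = 0.200 × 34.60% / 13.62% = 0.5081
β_P = Σ w_i β_i = 0.20×0.5908 + 0.14×2.4423 + 0.08×0.7551 + 0.16×0.9724 + 0.12×0.2196 + 0.30×0.5081 = 0.8549
MRP = 11.23% − 4.84% = 6.39%
E(R_P) = R_f + β_P × MRP = 4.84% + 0.8549 × 6.39% = 10.30%

10.30%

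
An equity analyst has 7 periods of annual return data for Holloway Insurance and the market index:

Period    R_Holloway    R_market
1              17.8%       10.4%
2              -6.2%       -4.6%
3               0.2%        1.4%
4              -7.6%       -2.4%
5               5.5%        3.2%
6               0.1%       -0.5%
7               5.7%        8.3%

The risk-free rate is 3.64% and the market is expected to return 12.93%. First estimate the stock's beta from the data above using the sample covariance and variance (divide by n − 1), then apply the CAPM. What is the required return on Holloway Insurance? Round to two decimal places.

Mean R_i = (17.8 − 6.2 + 0.2 − 7.6 + 5.5 + 0.1 + 5.7) / 7 = 2.2143%
Mean R_m = (10.4 − 4.6 + 1.4 − 2.4 + 3.2 − 0.5 + 8.3) / 7 = 2.2571%
Σ(R_i − R̄_i)(R_m − R̄_m) = 262.0343  ⇒  Cov = 262.0343 / 6 = 43.6724
Σ(R_m − R̄_m)² = 180.7571  ⇒  Var(R_m) = 180.7571 / 6 = 30.1262
β = Cov / Var(R_m) = 43.6724 / 30.1262 = 1.4496
MRP = 12.93% − 3.64% = 9.29%
E(R) = R_f + β × MRP = 3.64% + 1.4496 × 9.29% = 17.11%

17.11%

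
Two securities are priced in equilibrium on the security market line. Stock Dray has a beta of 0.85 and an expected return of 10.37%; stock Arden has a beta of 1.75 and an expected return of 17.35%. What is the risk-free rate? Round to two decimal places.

Both satisfy E(R) = R_f + β·MRP, so the slope of the SML is
MRP = (17.35% − 10.37%) / (1.75 − 0.85) = 6.98% / 0.90 = 7.7556%
R_f = E(R_Dray) − β_Dray·MRP = 10.37% − 0.85 × 7.7556% = 3.7777%

3.78%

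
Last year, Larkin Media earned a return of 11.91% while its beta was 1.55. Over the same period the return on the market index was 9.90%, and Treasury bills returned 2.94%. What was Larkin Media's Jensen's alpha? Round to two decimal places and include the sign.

Market excess return = 9.90% − 2.94% = 6.96%
CAPM benchmark = R_f + β(R_m − R_f) = 2.94% + 1.55 × 6.96% = 13.7280%
α = actual − benchmark = 11.91% − 13.7280% = -1.82%

-1.82%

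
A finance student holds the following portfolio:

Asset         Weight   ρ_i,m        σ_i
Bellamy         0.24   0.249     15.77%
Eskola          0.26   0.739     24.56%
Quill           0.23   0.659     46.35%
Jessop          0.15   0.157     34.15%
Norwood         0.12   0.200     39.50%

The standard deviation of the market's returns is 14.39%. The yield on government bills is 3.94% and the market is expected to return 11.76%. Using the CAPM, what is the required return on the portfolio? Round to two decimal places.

11.79%

β_Bellamy = 0.249 × 15.77% / 14.39% = 0.2729
β_Eskola = 0.739 × 24.56% / 14.39% = 1.2613
β_Quill = 0.659 × 46.35% / 14.39% = 2.1226
β_Jessop = 0.157 × 34.15% / 14.39% = 0.3726
β_Norwood = 0.200 × 39.50% / 14.39% = 0.5490
β_P = Σ w_i β_i = 0.24×0.2729 + 0.26×1.2613 + 0.23×2.1226 + 0.15×0.3726 + 0.12×0.5490 = 1.0034
MRP = 11.76% − 3.94% = 7.82%
E(R_P) = R_f + β_P × MRP = 3.94% + 1.0034 × 7.82% = 11.79%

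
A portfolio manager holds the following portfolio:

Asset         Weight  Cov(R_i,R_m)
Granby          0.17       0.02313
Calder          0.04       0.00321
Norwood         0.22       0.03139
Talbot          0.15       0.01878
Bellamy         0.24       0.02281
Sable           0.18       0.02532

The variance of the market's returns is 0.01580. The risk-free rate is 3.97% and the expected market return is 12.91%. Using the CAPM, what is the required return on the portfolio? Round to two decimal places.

β_Granby = 0.02313 / 0.01580 = 1.4639
β_Calder = 0.00321 / 0.01580 = 0.2032
β_Norwood = 0.03139 / 0.01580 = 1.9867
β_Talbot = 0.01878 / 0.01580 = 1.1886
β_Bellamy = 0.02281 / 0.01580 = 1.4437
β_Sable = 0.02532 / 0.01580 = 1.6025
β_P = Σ w_i β_i = 0.17×1.4639 + 0.04×0.2032 + 0.22×1.9867 + 0.15×1.1886 + 0.24×1.4437 + 0.18×1.6025 = 1.5073
MRP = 12.91% − 3.97% = 8.94%
E(R_P) = R_f + β_P × MRP = 3.97% + 1.5073 × 8.94% = 17.45%

17.45%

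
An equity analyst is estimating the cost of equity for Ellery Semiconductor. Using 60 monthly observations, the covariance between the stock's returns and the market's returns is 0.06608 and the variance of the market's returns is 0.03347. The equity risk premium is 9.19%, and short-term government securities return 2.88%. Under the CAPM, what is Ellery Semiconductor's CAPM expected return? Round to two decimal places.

β = Cov(R_i, R_m) / Var(R_m) = 0.06608 / 0.03347 = 1.9743
E(R) = R_f + β × MRP = 2.88% + 1.9743 × 9.19% = 21.02%

21.02%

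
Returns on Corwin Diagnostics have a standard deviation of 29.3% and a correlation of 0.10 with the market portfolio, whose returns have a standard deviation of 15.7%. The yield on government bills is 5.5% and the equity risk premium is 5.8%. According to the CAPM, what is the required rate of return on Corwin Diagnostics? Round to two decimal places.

β = ρ × σ_i / σ_m = 0.10 × 29.3% / 15.7% = 0.1866
E(R) = 5.5% + 0.1866 × 5.8% = 6.58%

6.58%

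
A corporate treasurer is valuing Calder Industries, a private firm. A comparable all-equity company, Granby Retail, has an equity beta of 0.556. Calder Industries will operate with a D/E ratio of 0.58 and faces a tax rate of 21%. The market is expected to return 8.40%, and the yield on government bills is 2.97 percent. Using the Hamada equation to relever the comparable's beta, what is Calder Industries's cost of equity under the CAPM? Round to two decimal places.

7.37%

β_L = β_U × [1 + (1 − t)(D/E)] = 0.556 × [1 + (1 − 0.21) × 0.58]
    = 0.556 × [1 + 0.79 × 0.58] = 0.556 × 1.4582 = 0.8108
MRP = 8.40% − 2.97% = 5.43%
E(R) = R_f + β_L × MRP = 2.97% + 0.8108 × 5.43% = 7.37%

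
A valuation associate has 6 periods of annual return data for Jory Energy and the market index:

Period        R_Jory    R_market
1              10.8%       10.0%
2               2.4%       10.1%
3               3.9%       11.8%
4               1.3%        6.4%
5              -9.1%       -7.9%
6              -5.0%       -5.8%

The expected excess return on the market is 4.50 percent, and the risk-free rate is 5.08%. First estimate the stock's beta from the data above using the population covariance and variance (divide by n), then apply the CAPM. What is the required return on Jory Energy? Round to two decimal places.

8.30%

Mean R_i = (10.8 + 2.4 + 3.9 + 1.3 − 9.1 − 5.0) / 6 = 0.7167%
Mean R_m = (10.0 + 10.1 + 11.8 + 6.4 − 7.9 − 5.8) / 6 = 4.1000%
Σ(R_i − R̄_i)(R_m − R̄_m) = 269.8400  ⇒  Cov = 269.8400 / 6 = 44.9733
Σ(R_m − R̄_m)² = 377.4000  ⇒  Var(R_m) = 377.4000 / 6 = 62.9000
β = Cov / Var(R_m) = 44.9733 / 62.9000 = 0.7150
E(R) = R_f + β × MRP = 5.08% + 0.7150 × 4.50% = 8.30%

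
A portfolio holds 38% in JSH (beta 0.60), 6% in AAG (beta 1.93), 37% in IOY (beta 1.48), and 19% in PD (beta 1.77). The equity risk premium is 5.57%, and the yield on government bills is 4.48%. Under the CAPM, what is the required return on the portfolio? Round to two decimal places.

11.32%

β_P = Σ w_i β_i = 0.38×0.60 + 0.06×1.93 + 0.37×1.48 + 0.19×1.77 = 1.2277
E(R_P) = R_f + β_P × MRP = 4.48% + 1.2277 × 5.57% = 11.32%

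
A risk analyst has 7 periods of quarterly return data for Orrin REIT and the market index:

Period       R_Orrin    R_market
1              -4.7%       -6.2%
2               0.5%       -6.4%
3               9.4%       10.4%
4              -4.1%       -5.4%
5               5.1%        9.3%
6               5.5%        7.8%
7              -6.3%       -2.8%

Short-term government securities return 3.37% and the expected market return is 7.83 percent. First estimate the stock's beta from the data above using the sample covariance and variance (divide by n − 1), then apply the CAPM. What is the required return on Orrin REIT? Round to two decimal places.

6.40%

Mean R_i = (-4.7 + 0.5 + 9.4 − 4.1 + 5.1 + 5.5 − 6.3) / 7 = 0.7714%
Mean R_m = (-6.2 − 6.4 + 10.4 − 5.4 + 9.3 + 7.8 − 2.8) / 7 = 0.9571%
Σ(R_i − R̄_i)(R_m − R̄_m) = 248.6414  ⇒  Cov = 248.6414 / 6 = 41.4402
Σ(R_m − R̄_m)² = 365.4771  ⇒  Var(R_m) = 365.4771 / 6 = 60.9129
β = Cov / Var(R_m) = 41.4402 / 60.9129 = 0.6803
MRP = 7.83% − 3.37% = 4.46%
E(R) = R_f + β × MRP = 3.37% + 0.6803 × 4.46% = 6.40%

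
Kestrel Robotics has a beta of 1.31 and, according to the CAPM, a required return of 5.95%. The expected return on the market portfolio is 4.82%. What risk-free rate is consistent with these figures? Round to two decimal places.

1.17%

E(R) = R_f + β(E(R_m) − R_f) = R_f(1 − β) + β·E(R_m)
5.95% = R_f × (1 − 1.31) + 1.31 × 4.82%
5.95% = R_f × -0.31 + 6.3142%
R_f = (5.95% − 6.3142%) / -0.31 = 1.17%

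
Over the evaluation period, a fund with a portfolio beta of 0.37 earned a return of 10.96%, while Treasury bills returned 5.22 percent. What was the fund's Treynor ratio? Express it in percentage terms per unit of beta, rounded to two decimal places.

Treynor = (R_P − R_f) / β_P = (10.96% − 5.22%) / 0.3700 = 5.74% / 0.3700 = 15.51%

15.51%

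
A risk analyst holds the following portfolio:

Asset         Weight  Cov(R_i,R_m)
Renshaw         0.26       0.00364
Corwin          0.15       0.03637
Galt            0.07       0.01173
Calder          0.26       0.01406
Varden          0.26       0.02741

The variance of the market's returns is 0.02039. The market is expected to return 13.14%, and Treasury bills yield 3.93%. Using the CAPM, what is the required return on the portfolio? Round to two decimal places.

12.06%

β_Renshaw = 0.00364 / 0.02039 = 0.1785
β_Corwin = 0.03637 / 0.02039 = 1.7837
β_Galt = 0.01173 / 0.02039 = 0.5753
β_Calder = 0.01406 / 0.02039 = 0.6896
β_Varden = 0.02741 / 0.02039 = 1.3443
β_P = Σ w_i β_i = 0.26×0.1785 + 0.15×1.7837 + 0.07×0.5753 + 0.26×0.6896 + 0.26×1.3443 = 0.8831
MRP = 13.14% − 3.93% = 9.21%
E(R_P) = R_f + β_P × MRP = 3.93% + 0.8831 × 9.21% = 12.06%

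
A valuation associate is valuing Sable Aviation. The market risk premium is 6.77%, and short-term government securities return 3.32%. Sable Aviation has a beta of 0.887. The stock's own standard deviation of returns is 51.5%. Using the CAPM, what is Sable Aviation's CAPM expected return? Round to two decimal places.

9.32%

E(R) = R_f + β × MRP = 3.32% + 0.887 × 6.77% = 9.32%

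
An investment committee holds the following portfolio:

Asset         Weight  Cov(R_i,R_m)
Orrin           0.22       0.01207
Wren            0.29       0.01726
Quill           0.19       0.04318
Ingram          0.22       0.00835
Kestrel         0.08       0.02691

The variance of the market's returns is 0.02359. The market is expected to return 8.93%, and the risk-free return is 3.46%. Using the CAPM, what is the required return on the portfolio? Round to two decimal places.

8.06%

β_Orrin = 0.01207 / 0.02359 = 0.5117
β_Wren = 0.01726 / 0.02359 = 0.7317
β_Quill = 0.04318 / 0.02359 = 1.8304
β_Ingram = 0.00835 / 0.02359 = 0.3540
β_Kestrel = 0.02691 / 0.02359 = 1.1407
β_P = Σ w_i β_i = 0.22×0.5117 + 0.29×0.7317 + 0.19×1.8304 + 0.22×0.3540 + 0.08×1.1407 = 0.8417
MRP = 8.93% − 3.46% = 5.47%
E(R_P) = R_f + β_P × MRP = 3.46% + 0.8417 × 5.47% = 8.06%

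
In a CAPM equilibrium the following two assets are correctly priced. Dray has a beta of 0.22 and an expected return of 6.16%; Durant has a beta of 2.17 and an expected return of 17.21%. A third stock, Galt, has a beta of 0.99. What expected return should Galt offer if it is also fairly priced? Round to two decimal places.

10.52%

MRP (SML slope) = (17.21% − 6.16%) / (2.17 − 0.22) = 11.05% / 1.95 = 5.6667%
R_f (intercept) = 6.16% − 0.22 × 5.6667% = 4.9133%
E(R_Galt) = R_f + β × MRP = 4.9133% + 0.99 × 5.6667% = 10.52%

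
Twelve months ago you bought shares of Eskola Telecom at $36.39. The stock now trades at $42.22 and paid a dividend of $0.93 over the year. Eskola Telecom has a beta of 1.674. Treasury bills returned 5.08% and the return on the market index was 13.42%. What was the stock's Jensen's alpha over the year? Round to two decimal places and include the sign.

-0.46%

Realised HPR = (P1 + D1 − P0) / P0 = (42.22 + 0.93 − 36.39) / 36.39 = 6.76 / 36.39 = 18.5765%
MRP = 13.42% − 5.08% = 8.34%
CAPM required = R_f + β·MRP = 5.08% + 1.674 × 8.34% = 19.04116%
α = realised − required = 18.5765% − 19.04116% = -0.46%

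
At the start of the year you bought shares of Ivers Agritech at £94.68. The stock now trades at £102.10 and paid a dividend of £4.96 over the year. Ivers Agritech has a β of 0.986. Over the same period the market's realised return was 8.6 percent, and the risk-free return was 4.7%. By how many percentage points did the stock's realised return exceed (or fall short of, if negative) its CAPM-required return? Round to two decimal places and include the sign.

Realised HPR = (P1 + D1 − P0) / P0 = (102.10 + 4.96 − 94.68) / 94.68 = 12.38 / 94.68 = 13.0756%
MRP = 8.6% − 4.7% = 3.90%
CAPM required = R_f + β·MRP = 4.7% + 0.986 × 3.9% = 8.5454%
α = realised − required = 13.0756% − 8.5454% = +4.53%

+4.53%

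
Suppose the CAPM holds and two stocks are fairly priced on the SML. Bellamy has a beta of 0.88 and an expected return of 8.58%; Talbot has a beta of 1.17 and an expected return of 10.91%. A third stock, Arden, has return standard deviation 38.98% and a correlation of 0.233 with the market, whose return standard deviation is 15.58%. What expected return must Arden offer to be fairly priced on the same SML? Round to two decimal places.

MRP = (10.91% − 8.58%) / (1.17 − 0.88) = 8.0345%
R_f = 8.58% − 0.88 × 8.0345% = 1.5096%
β_Arden = ρ·σ_i/σ_m = 0.233 × 38.98 / 15.58 = 0.5829
E(R_Arden) = R_f + β × MRP = 1.5096% + 0.5829 × 8.0345% = 6.19%

6.19%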